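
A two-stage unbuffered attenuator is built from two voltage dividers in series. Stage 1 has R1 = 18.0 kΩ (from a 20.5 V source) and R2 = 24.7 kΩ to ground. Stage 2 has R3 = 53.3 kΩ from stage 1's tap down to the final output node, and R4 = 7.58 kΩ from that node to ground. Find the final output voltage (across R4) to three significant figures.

V_out ≈ 1.26 V

Stage 2 presents R3+R4 = 60.88 kΩ as a load on stage 1's tap.
Stage 1's lower leg becomes R2‖(R3+R4) = 17.57 kΩ, so V_mid = 20.5 × 17.57/35.57 = 10.13 V.
Stage 2 is itself unloaded: V_out = V_mid × R4/(R3+R4) = 10.13 × 7.58/60.88 = 1.26 V.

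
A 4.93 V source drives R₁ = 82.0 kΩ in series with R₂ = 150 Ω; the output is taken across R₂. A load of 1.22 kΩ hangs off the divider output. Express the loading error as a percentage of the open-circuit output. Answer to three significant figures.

10.9 %

Unloaded V = 4.93 × 150/82150 = 0.0090018 V.
Loaded: R₂‖R_L = 133.6 Ω, giving V = 4.93 × 133.6/82130 = 0.0080178 V.
Drop = (0.0090018 − 0.0080178) / 0.0090018 = 10.9 %.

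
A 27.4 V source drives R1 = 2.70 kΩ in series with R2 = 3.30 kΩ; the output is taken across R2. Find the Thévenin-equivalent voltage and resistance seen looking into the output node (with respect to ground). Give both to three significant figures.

V_th = 15.1 V, R_th = 1.49 kΩ

V_th is the open-circuit tap voltage: 27.4 × 3.30/(2.70 + 3.30) = 15.1 V.
With the supply zeroed, R1 and R2 appear in parallel from the tap: R_th = R1‖R2 = (2.70 × 3.30)/6.000 = 1.49 kΩ.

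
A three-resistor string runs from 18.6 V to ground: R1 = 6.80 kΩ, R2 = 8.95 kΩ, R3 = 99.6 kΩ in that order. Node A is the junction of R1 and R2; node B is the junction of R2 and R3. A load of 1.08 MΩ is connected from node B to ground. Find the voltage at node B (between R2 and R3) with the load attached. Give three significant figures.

V ≈ 15.9 V

At node B, R3 is in parallel with the load: R3‖R_L = 91.19 kΩ.
Below node A the resistance is R2 + (R3‖R_L) = 100.1 kΩ, so V_A = 18.6 × 100.1/106.9 = 17.42 V.
Then V_B = V_A × (R3‖R_L)/(R2 + R3‖R_L) = 17.42 × 91.19/100.1 = 15.9 V.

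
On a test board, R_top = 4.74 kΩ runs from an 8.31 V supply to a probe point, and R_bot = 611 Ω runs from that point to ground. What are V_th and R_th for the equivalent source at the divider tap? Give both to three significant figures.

V_th = 0.949 V, R_th = 541 Ω

V_th is the open-circuit tap voltage: 8.31 × 611/(4740 + 611) = 0.949 V.
With the supply zeroed, R_top and R_bot appear in parallel from the tap: R_th = R_top‖R_bot = (4740 × 611)/5351 = 541 Ω.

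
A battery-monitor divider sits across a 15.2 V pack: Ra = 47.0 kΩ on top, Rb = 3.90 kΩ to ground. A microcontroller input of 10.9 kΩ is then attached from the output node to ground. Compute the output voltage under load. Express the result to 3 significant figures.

V_out ≈ 0.875 V

The load sits in parallel with Rb: Rb‖R_L = (3.90 × 10.9) / (3.90 + 10.9) = 2.872 kΩ.
V_out = 15.2 × 2.872 / (47.0 + 2.872) = 15.2 × 2.872/49.87 = 0.875 V.
(Unloaded it would have been 1.16 V.)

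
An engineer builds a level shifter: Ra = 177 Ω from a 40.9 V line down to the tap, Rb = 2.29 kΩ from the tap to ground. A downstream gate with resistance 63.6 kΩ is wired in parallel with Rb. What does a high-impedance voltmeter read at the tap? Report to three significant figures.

V_out ≈ 37.9 V

The load sits in parallel with Rb: Rb‖R_L = (2290 × 63600) / (2290 + 63600) = 2210 Ω.
V_out = 40.9 × 2210 / (177 + 2210) = 40.9 × 2210/2387 = 37.9 V.
(Unloaded it would have been 38.0 V.)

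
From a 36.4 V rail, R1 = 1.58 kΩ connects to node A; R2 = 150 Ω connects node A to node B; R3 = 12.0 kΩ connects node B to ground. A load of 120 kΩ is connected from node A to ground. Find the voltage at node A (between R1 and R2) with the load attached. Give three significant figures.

V ≈ 31.8 V

Below node A the series string R2+R3 = 12150 Ω sits in parallel with the 120000 Ω load: 11030 Ω.
V_A = 36.4 × 11030/(1580 + 11030) = 31.8 V.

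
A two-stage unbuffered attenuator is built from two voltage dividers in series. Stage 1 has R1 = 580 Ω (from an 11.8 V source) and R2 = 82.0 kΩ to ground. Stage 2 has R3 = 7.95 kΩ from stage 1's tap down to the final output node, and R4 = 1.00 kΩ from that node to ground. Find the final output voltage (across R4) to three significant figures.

V_out ≈ 1.23 V

Stage 2 presents R3+R4 = 8950 Ω as a load on stage 1's tap.
Stage 1's lower leg becomes R2‖(R3+R4) = 8069 Ω, so V_mid = 11.8 × 8069/8649 = 11.01 V.
Stage 2 is itself unloaded: V_out = V_mid × R4/(R3+R4) = 11.01 × 1000/8950 = 1.23 V.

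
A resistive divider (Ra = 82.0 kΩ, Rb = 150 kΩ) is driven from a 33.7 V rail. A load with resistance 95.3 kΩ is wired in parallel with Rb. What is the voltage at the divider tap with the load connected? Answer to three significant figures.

V_out ≈ 14.0 V

The load sits in parallel with Rb: Rb‖R_L = (150 × 95.3) / (150 + 95.3) = 58.28 kΩ.
V_out = 33.7 × 58.28 / (82.0 + 58.28) = 33.7 × 58.28/140.3 = 14.0 V.
(Unloaded it would have been 21.8 V.)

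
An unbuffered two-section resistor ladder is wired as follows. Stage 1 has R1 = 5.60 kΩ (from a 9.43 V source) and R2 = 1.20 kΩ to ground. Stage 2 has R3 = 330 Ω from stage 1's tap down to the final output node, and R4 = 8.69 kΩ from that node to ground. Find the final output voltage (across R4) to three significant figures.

V_out ≈ 1.44 V

Stage 2 presents R3+R4 = 9020 Ω as a load on stage 1's tap.
Stage 1's lower leg becomes R2‖(R3+R4) = 1059 Ω, so V_mid = 9.43 × 1059/6659 = 1.500 V.
Stage 2 is itself unloaded: V_out = V_mid × R4/(R3+R4) = 1.500 × 8690/9020 = 1.44 V.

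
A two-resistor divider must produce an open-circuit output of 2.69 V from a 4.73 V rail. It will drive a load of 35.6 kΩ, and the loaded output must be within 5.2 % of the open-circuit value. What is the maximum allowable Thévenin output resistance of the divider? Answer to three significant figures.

Loading drop = R_th/(R_th + R_L) ≤ 0.0520, so R_th ≤ R_L · ε/(1−ε) = 35.6 kΩ × 0.0520/0.9480 = 1.95 kΩ.
(Any R1, R2 with R2/(R1+R2) = 0.569 and R1‖R2 ≤ 1.95 kΩ will meet the spec.)

R_th ≤ 1.95 kΩ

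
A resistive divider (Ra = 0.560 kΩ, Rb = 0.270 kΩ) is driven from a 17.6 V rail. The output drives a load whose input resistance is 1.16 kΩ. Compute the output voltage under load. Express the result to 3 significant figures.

V_out ≈ 4.95 V

The load sits in parallel with Rb: Rb‖R_L = (270 × 1160) / (270 + 1160) = 219.0 Ω.
V_out = 17.6 × 219.0 / (560 + 219.0) = 17.6 × 219.0/779.0 = 4.95 V.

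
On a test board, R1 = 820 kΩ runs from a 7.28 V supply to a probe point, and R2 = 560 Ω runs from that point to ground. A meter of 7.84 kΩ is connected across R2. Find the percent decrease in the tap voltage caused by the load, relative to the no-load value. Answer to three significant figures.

The divider's output (Thévenin) resistance is R1‖R2 = 559.6 Ω.
Fractional drop under load = R_th/(R_th + R_L) = 559.6 / (559.6 + 7840) = 0.06662.
So the output falls by 6.66 %.

6.66 %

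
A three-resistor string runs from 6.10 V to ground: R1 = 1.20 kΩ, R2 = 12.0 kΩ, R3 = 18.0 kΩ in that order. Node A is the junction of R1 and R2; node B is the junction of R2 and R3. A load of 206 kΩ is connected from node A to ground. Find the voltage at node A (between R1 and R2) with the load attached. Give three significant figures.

V ≈ 5.83 V

Below node A the series string R2+R3 = 30.00 kΩ sits in parallel with the 206 kΩ load: 26.19 kΩ.
V_A = 6.10 × 26.19/(1.20 + 26.19) = 5.83 V.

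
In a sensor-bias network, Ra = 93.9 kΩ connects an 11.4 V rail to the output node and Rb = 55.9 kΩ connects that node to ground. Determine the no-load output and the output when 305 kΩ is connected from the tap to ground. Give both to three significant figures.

Open-circuit: V = 11.4 × 55.9/(93.9 + 55.9) = 4.25 V.
With the load, Rb becomes Rb‖R_L = 47.24 kΩ, so V = 11.4 × 47.24/141.1 = 3.82 V.

Unloaded: 4.25 V; loaded: 3.82 V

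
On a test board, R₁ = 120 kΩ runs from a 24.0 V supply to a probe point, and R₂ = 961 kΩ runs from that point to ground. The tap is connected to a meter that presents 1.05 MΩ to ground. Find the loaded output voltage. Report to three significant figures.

The load sits in parallel with R₂: R₂‖R_L = (961 × 1050) / (961 + 1050) = 501.8 kΩ.
V_out = 24.0 × 501.8 / (120 + 501.8) = 24.0 × 501.8/621.8 = 19.4 V.

V_out ≈ 19.4 V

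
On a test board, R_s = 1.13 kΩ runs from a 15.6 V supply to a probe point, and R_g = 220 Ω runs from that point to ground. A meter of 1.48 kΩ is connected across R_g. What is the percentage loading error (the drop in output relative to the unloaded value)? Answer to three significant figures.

11.1 %

The divider's output (Thévenin) resistance is R_s‖R_g = 184.1 Ω.
Fractional drop under load = R_th/(R_th + R_L) = 184.1 / (184.1 + 1480) = 0.1107.
So the output falls by 11.1 %.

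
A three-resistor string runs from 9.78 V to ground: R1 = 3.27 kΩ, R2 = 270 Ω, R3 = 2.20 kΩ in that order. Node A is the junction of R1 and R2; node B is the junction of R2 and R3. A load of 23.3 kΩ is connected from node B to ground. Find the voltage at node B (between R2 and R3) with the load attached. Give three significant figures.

At node B, R3 is in parallel with the load: R3‖R_L = 2010 Ω.
Below node A the resistance is R2 + (R3‖R_L) = 2280 Ω, so V_A = 9.78 × 2280/5550 = 4.018 V.
Then V_B = V_A × (R3‖R_L)/(R2 + R3‖R_L) = 4.018 × 2010/2280 = 3.54 V.

V ≈ 3.54 V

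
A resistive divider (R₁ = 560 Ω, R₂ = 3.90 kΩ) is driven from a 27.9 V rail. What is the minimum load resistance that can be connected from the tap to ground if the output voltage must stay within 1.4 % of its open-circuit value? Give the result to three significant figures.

Output resistance R_th = R₁‖R₂ = (560 × 3900)/4460 = 489.7 Ω.
The fractional drop is R_th/(R_th + R_L); requiring this ≤ 0.0140 gives R_L ≥ R_th(1/0.0140 − 1) = 489.7 × 70.43 = 34.5 kΩ.

R_L(min) ≈ 34.5 kΩ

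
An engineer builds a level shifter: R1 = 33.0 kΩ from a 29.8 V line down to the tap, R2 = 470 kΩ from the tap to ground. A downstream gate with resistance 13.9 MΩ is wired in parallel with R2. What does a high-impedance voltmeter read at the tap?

V_out ≈ 27.8 V

The load sits in parallel with R2: R2‖R_L = (470 × 13900) / (470 + 13900) = 454.6 kΩ.
V_out = 29.8 × 454.6 / (33.0 + 454.6) = 29.8 × 454.6/487.6 = 27.8 V.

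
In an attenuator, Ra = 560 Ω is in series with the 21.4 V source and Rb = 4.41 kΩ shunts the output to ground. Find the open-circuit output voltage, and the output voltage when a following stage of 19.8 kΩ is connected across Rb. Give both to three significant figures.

Open-circuit: V = 21.4 × 4410/(560 + 4410) = 19.0 V.
With the load, Rb becomes Rb‖R_L = 3607 Ω, so V = 21.4 × 3607/4167 = 18.5 V.

Unloaded: 19.0 V; loaded: 18.5 V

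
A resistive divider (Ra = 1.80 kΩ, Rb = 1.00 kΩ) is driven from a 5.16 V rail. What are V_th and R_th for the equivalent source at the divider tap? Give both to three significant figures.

V_th is the open-circuit tap voltage: 5.16 × 1.00/(1.80 + 1.00) = 1.84 V.
With the supply zeroed, Ra and Rb appear in parallel from the tap: R_th = Ra‖Rb = (1.80 × 1.00)/2.800 = 643 Ω.

V_th = 1.84 V, R_th = 643 Ω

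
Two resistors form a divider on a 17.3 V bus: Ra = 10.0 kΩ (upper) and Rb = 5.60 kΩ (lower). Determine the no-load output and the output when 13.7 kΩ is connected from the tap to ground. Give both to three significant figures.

Open-circuit: V = 17.3 × 5.60/(10.0 + 5.60) = 6.21 V.
With the load, Rb becomes Rb‖R_L = 3.975 kΩ, so V = 17.3 × 3.975/13.98 = 4.92 V.

Unloaded: 6.21 V; loaded: 4.92 V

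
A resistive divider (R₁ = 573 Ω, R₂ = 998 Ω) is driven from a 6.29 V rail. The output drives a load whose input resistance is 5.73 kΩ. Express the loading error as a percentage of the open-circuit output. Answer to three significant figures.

5.97 %

The divider's output (Thévenin) resistance is R₁‖R₂ = 364.0 Ω.
Fractional drop under load = R_th/(R_th + R_L) = 364.0 / (364.0 + 5730) = 0.05973.
So the output falls by 5.97 %.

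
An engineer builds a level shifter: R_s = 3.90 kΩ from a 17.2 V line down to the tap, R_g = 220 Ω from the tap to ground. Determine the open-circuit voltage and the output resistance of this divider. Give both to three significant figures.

V_th = 0.918 V, R_th = 208 Ω

V_th is the open-circuit tap voltage: 17.2 × 220/(3900 + 220) = 0.918 V.
With the supply zeroed, R_s and R_g appear in parallel from the tap: R_th = R_s‖R_g = (3900 × 220)/4120 = 208 Ω.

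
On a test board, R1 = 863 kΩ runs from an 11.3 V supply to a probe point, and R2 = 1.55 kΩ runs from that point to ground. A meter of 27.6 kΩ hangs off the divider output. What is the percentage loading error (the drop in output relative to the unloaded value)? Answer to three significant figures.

The divider's output (Thévenin) resistance is R1‖R2 = 1.547 kΩ.
Fractional drop under load = R_th/(R_th + R_L) = 1.547 / (1.547 + 27.6) = 0.05308.
So the output falls by 5.31 %.

5.31 %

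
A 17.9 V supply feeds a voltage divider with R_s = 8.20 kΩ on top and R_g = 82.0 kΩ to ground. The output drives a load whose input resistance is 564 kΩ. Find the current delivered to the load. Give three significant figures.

I_L ≈ 0.0285 mA

R_g‖R_L = 71.59 kΩ; V_out = 17.9 × 71.59/79.79 = 16.06 V.
I_L = V_out / R_L = 16.06 / 564 kΩ = 0.0285 mA.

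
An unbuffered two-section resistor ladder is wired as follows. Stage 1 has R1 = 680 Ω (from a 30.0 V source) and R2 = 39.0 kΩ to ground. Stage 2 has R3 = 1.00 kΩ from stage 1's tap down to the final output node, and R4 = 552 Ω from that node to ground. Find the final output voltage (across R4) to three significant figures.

V_out ≈ 7.33 V

Stage 2 presents R3+R4 = 1552 Ω as a load on stage 1's tap.
Stage 1's lower leg becomes R2‖(R3+R4) = 1493 Ω, so V_mid = 30.0 × 1493/2173 = 20.61 V.
Stage 2 is itself unloaded: V_out = V_mid × R4/(R3+R4) = 20.61 × 552/1552 = 7.33 V.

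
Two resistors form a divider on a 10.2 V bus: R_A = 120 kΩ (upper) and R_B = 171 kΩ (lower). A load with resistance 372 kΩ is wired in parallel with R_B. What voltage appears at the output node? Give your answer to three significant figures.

The load sits in parallel with R_B: R_B‖R_L = (171 × 372) / (171 + 372) = 117.1 kΩ.
V_out = 10.2 × 117.1 / (120 + 117.1) = 10.2 × 117.1/237.1 = 5.04 V.

V_out ≈ 5.04 V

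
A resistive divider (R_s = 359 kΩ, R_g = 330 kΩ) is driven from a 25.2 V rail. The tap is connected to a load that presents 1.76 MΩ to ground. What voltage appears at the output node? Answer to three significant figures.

The load sits in parallel with R_g: R_g‖R_L = (330 × 1760) / (330 + 1760) = 277.9 kΩ.
V_out = 25.2 × 277.9 / (359 + 277.9) = 25.2 × 277.9/636.9 = 11.0 V.

V_out ≈ 11.0 V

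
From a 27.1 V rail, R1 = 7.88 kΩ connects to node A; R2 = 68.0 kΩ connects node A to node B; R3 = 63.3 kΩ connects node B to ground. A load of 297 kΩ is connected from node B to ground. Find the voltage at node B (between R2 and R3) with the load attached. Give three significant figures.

V ≈ 11.0 V

At node B, R3 is in parallel with the load: R3‖R_L = 52.18 kΩ.
Below node A the resistance is R2 + (R3‖R_L) = 120.2 kΩ, so V_A = 27.1 × 120.2/128.1 = 25.43 V.
Then V_B = V_A × (R3‖R_L)/(R2 + R3‖R_L) = 25.43 × 52.18/120.2 = 11.0 V.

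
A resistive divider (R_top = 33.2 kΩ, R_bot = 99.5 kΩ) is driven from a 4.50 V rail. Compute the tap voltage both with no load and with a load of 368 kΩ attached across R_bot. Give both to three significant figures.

Unloaded: 3.37 V; loaded: 3.16 V

Open-circuit: V = 4.50 × 99.5/(33.2 + 99.5) = 3.37 V.
With the load, R_bot becomes R_bot‖R_L = 78.32 kΩ, so V = 4.50 × 78.32/111.5 = 3.16 V.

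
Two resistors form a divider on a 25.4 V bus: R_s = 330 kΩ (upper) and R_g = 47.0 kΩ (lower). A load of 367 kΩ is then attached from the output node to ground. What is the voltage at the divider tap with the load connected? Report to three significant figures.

V_out ≈ 2.85 V

The load sits in parallel with R_g: R_g‖R_L = (47.0 × 367) / (47.0 + 367) = 41.66 kΩ.
V_out = 25.4 × 41.66 / (330 + 41.66) = 25.4 × 41.66/371.7 = 2.85 V.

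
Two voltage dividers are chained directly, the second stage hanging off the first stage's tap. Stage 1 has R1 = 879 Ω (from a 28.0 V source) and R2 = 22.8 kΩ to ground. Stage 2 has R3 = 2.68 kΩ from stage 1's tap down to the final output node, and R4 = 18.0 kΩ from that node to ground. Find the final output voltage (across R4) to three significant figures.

Stage 2 presents R3+R4 = 20680 Ω as a load on stage 1's tap.
Stage 1's lower leg becomes R2‖(R3+R4) = 10840 Ω, so V_mid = 28.0 × 10840/11720 = 25.90 V.
Stage 2 is itself unloaded: V_out = V_mid × R4/(R3+R4) = 25.90 × 18000/20680 = 22.5 V.

V_out ≈ 22.5 V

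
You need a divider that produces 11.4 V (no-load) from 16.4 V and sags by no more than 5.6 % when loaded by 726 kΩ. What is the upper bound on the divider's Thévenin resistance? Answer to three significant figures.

Loading drop = R_th/(R_th + R_L) ≤ 0.0560, so R_th ≤ R_L · ε/(1−ε) = 726 kΩ × 0.0560/0.9440 = 43.1 kΩ.

R_th ≤ 43.1 kΩ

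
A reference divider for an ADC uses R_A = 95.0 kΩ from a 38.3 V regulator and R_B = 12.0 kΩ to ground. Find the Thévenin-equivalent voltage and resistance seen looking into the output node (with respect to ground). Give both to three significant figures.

V_th is the open-circuit tap voltage: 38.3 × 12.0/(95.0 + 12.0) = 4.30 V.
With the supply zeroed, R_A and R_B appear in parallel from the tap: R_th = R_A‖R_B = (95.0 × 12.0)/107.0 = 10.7 kΩ.

V_th = 4.30 V, R_th = 10.7 kΩ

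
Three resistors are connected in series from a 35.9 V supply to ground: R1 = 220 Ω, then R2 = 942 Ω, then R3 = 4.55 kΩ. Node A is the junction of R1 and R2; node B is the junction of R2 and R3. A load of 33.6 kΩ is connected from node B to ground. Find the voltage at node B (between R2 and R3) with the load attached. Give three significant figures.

V ≈ 27.8 V

At node B, R3 is in parallel with the load: R3‖R_L = 4007 Ω.
Below node A the resistance is R2 + (R3‖R_L) = 4949 Ω, so V_A = 35.9 × 4949/5169 = 34.37 V.
Then V_B = V_A × (R3‖R_L)/(R2 + R3‖R_L) = 34.37 × 4007/4949 = 27.8 V.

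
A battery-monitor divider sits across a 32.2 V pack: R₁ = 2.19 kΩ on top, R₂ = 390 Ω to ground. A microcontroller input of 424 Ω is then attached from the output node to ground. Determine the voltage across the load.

V_out ≈ 2.73 V

The load sits in parallel with R₂: R₂‖R_L = (390 × 424) / (390 + 424) = 203.1 Ω.
V_out = 32.2 × 203.1 / (2190 + 203.1) = 32.2 × 203.1/2393 = 2.73 V.
(Unloaded it would have been 4.87 V.)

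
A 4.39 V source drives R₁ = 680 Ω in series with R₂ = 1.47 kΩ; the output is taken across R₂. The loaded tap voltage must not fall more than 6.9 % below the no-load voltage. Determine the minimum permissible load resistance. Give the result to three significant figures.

Output resistance R_th = R₁‖R₂ = (680 × 1470)/2150 = 464.9 Ω.
The fractional drop is R_th/(R_th + R_L); requiring this ≤ 0.0690 gives R_L ≥ R_th(1/0.0690 − 1) = 464.9 × 13.49 = 6.27 kΩ.

R_L(min) ≈ 6.27 kΩ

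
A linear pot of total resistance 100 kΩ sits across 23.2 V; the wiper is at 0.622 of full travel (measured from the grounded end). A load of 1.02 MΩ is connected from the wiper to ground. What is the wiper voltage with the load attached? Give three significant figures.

The wiper splits the pot into (1−α)R = 37.80 kΩ above and αR = 62.20 kΩ below.
Lower section ‖ load = 58.63 kΩ.
V_wiper = 23.2 × 58.63/(37.80 + 58.63) = 14.1 V.

V ≈ 14.1 V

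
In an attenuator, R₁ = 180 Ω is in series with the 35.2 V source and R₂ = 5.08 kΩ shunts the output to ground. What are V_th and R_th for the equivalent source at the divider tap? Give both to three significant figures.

V_th is the open-circuit tap voltage: 35.2 × 5080/(180 + 5080) = 34.0 V.
With the supply zeroed, R₁ and R₂ appear in parallel from the tap: R_th = R₁‖R₂ = (180 × 5080)/5260 = 174 Ω.

V_th = 34.0 V, R_th = 174 Ω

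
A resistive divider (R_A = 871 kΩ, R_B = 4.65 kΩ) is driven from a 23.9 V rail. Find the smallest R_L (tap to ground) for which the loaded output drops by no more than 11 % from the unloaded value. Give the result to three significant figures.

R_L(min) ≈ 37.4 kΩ

Output resistance R_th = R_A‖R_B = (871 × 4.65)/875.6 = 4.625 kΩ.
The fractional drop is R_th/(R_th + R_L); requiring this ≤ 0.110 gives R_L ≥ R_th(1/0.110 − 1) = 4.625 × 8.091 = 37.4 kΩ.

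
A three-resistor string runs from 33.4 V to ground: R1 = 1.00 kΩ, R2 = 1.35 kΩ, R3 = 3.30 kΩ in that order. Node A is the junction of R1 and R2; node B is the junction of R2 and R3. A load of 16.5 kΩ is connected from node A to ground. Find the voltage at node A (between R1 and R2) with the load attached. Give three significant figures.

V ≈ 26.2 V

Below node A the series string R2+R3 = 4.650 kΩ sits in parallel with the 16.5 kΩ load: 3.628 kΩ.
V_A = 33.4 × 3.628/(1.00 + 3.628) = 26.2 V.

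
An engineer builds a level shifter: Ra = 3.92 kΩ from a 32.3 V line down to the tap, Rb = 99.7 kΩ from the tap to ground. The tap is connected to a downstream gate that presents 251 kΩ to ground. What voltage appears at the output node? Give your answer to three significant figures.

V_out ≈ 30.6 V

The load sits in parallel with Rb: Rb‖R_L = (99.7 × 251) / (99.7 + 251) = 71.36 kΩ.
V_out = 32.3 × 71.36 / (3.92 + 71.36) = 32.3 × 71.36/75.28 = 30.6 V.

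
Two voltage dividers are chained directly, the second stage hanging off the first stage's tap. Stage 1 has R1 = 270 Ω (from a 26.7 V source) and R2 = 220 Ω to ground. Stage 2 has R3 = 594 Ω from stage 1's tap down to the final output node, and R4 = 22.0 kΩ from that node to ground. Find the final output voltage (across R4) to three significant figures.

V_out ≈ 11.6 V

Stage 2 presents R3+R4 = 22590 Ω as a load on stage 1's tap.
Stage 1's lower leg becomes R2‖(R3+R4) = 217.9 Ω, so V_mid = 26.7 × 217.9/487.9 = 11.92 V.
Stage 2 is itself unloaded: V_out = V_mid × R4/(R3+R4) = 11.92 × 22000/22590 = 11.6 V.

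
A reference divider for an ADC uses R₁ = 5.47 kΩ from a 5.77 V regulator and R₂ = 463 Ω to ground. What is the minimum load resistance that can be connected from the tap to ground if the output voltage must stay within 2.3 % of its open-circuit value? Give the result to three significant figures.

R_L(min) ≈ 18.1 kΩ

Output resistance R_th = R₁‖R₂ = (5470 × 463)/5933 = 426.9 Ω.
The fractional drop is R_th/(R_th + R_L); requiring this ≤ 0.0230 gives R_L ≥ R_th(1/0.0230 − 1) = 426.9 × 42.48 = 18.1 kΩ.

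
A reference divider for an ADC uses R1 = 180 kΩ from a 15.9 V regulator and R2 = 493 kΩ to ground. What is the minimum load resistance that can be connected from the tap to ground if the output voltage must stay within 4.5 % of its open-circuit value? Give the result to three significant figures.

R_L(min) ≈ 2.80 MΩ

Output resistance R_th = R1‖R2 = (180 × 493)/673.0 = 131.9 kΩ.
The fractional drop is R_th/(R_th + R_L); requiring this ≤ 0.0450 gives R_L ≥ R_th(1/0.0450 − 1) = 131.9 × 21.22 = 2.80 MΩ.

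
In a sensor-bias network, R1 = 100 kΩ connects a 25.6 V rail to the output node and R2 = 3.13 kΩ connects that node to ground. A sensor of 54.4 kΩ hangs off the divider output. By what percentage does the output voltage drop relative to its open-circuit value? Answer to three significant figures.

The divider's output (Thévenin) resistance is R1‖R2 = 3.035 kΩ.
Fractional drop under load = R_th/(R_th + R_L) = 3.035 / (3.035 + 54.4) = 0.05284.
So the output falls by 5.28 %.

5.28 %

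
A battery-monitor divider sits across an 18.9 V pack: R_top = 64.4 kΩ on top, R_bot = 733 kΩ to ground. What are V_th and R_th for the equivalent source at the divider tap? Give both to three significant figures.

V_th is the open-circuit tap voltage: 18.9 × 733/(64.4 + 733) = 17.4 V.
With the supply zeroed, R_top and R_bot appear in parallel from the tap: R_th = R_top‖R_bot = (64.4 × 733)/797.4 = 59.2 kΩ.

V_th = 17.4 V, R_th = 59.2 kΩ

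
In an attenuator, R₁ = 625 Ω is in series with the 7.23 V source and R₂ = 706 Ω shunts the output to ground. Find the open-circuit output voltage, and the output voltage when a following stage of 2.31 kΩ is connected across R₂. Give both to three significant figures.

Open-circuit: V = 7.23 × 706/(625 + 706) = 3.83 V.
With the load, R₂ becomes R₂‖R_L = 540.7 Ω, so V = 7.23 × 540.7/1166 = 3.35 V.

Unloaded: 3.83 V; loaded: 3.35 V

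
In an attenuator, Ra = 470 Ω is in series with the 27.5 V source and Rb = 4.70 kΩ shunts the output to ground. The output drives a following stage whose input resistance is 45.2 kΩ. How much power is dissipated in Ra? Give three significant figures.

Total resistance from the source is Ra + (Rb‖R_L) = 4727 Ω, so I = 27.5/4727 Ω = 5.817 mA.
P = I²·Ra = (5.817 mA)² × 470 Ω = 15.9 mW.

P ≈ 15.9 mW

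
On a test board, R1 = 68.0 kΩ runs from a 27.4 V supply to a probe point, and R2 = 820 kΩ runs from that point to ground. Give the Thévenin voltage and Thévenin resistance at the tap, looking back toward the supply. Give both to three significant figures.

V_th = 25.3 V, R_th = 62.8 kΩ

V_th is the open-circuit tap voltage: 27.4 × 820/(68.0 + 820) = 25.3 V.
With the supply zeroed, R1 and R2 appear in parallel from the tap: R_th = R1‖R2 = (68.0 × 820)/888.0 = 62.8 kΩ.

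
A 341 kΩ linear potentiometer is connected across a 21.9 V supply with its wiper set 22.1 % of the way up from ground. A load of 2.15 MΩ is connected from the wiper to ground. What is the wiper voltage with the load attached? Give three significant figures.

V ≈ 4.71 V

The wiper splits the pot into (1−α)R = 265.6 kΩ above and αR = 75.36 kΩ below.
Lower section ‖ load = 72.81 kΩ.
V_wiper = 21.9 × 72.81/(265.6 + 72.81) = 4.71 V.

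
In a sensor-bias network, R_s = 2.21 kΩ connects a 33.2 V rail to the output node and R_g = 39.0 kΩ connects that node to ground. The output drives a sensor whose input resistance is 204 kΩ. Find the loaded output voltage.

V_out ≈ 31.1 V

The load sits in parallel with R_g: R_g‖R_L = (39.0 × 204) / (39.0 + 204) = 32.74 kΩ.
V_out = 33.2 × 32.74 / (2.21 + 32.74) = 33.2 × 32.74/34.95 = 31.1 V.
(Unloaded it would have been 31.4 V.)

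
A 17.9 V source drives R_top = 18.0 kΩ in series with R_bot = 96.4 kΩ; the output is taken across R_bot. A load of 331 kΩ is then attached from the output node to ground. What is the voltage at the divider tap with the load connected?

V_out ≈ 14.4 V

The load sits in parallel with R_bot: R_bot‖R_L = (96.4 × 331) / (96.4 + 331) = 74.66 kΩ.
V_out = 17.9 × 74.66 / (18.0 + 74.66) = 17.9 × 74.66/92.66 = 14.4 V.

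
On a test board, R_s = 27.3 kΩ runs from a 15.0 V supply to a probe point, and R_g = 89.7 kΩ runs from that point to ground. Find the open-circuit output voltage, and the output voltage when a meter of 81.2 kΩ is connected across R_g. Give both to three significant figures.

Unloaded: 11.5 V; loaded: 9.14 V

Open-circuit: V = 15.0 × 89.7/(27.3 + 89.7) = 11.5 V.
With the load, R_g becomes R_g‖R_L = 42.62 kΩ, so V = 15.0 × 42.62/69.92 = 9.14 V.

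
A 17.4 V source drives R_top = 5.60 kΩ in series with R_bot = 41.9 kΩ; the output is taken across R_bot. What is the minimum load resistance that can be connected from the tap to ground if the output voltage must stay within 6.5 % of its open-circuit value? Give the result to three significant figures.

R_L(min) ≈ 71.1 kΩ

Output resistance R_th = R_top‖R_bot = (5.60 × 41.9)/47.50 = 4.940 kΩ.
The fractional drop is R_th/(R_th + R_L); requiring this ≤ 0.0650 gives R_L ≥ R_th(1/0.0650 − 1) = 4.940 × 14.38 = 71.1 kΩ.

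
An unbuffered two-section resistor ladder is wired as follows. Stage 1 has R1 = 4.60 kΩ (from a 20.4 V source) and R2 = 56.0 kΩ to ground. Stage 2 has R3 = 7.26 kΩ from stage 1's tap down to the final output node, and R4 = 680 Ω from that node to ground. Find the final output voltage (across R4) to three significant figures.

Stage 2 presents R3+R4 = 7940 Ω as a load on stage 1's tap.
Stage 1's lower leg becomes R2‖(R3+R4) = 6954 Ω, so V_mid = 20.4 × 6954/11550 = 12.28 V.
Stage 2 is itself unloaded: V_out = V_mid × R4/(R3+R4) = 12.28 × 680/7940 = 1.05 V.

V_out ≈ 1.05 V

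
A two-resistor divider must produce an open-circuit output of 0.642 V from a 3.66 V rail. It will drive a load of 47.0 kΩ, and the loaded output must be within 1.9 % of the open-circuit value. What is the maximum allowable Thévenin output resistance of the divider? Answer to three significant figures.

R_th ≤ 910 Ω

Loading drop = R_th/(R_th + R_L) ≤ 0.0190, so R_th ≤ R_L · ε/(1−ε) = 47.0 kΩ × 0.0190/0.9810 = 910 Ω.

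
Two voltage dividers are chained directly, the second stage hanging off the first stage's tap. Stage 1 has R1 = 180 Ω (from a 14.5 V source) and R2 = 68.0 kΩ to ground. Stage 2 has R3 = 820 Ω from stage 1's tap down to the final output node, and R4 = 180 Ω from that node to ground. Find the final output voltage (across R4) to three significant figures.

V_out ≈ 2.21 V

Stage 2 presents R3+R4 = 1000 Ω as a load on stage 1's tap.
Stage 1's lower leg becomes R2‖(R3+R4) = 985.5 Ω, so V_mid = 14.5 × 985.5/1166 = 12.26 V.
Stage 2 is itself unloaded: V_out = V_mid × R4/(R3+R4) = 12.26 × 180/1000 = 2.21 V.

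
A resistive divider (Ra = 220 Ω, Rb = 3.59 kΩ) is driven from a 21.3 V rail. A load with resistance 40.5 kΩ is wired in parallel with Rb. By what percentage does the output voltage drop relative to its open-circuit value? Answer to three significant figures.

The divider's output (Thévenin) resistance is Ra‖Rb = 207.3 Ω.
Fractional drop under load = R_th/(R_th + R_L) = 207.3 / (207.3 + 40500) = 0.005092.
So the output falls by 0.509 %.

0.509 %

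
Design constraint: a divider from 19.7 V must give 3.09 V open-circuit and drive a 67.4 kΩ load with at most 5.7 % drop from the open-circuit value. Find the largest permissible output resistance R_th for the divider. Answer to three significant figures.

R_th ≤ 4.07 kΩ

Loading drop = R_th/(R_th + R_L) ≤ 0.0570, so R_th ≤ R_L · ε/(1−ε) = 67.4 kΩ × 0.0570/0.9430 = 4.07 kΩ.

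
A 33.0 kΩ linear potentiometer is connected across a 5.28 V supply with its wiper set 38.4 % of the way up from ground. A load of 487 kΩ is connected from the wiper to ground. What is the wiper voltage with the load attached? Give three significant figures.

The wiper splits the pot into (1−α)R = 20.33 kΩ above and αR = 12.67 kΩ below.
Lower section ‖ load = 12.35 kΩ.
V_wiper = 5.28 × 12.35/(20.33 + 12.35) = 2.00 V.

V ≈ 2.00 V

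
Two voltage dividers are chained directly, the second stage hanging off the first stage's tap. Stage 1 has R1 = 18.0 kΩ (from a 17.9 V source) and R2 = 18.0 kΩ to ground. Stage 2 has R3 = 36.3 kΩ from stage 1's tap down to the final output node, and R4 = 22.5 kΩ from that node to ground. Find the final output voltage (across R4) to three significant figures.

Stage 2 presents R3+R4 = 58.80 kΩ as a load on stage 1's tap.
Stage 1's lower leg becomes R2‖(R3+R4) = 13.78 kΩ, so V_mid = 17.9 × 13.78/31.78 = 7.762 V.
Stage 2 is itself unloaded: V_out = V_mid × R4/(R3+R4) = 7.762 × 22.5/58.80 = 2.97 V.

V_out ≈ 2.97 V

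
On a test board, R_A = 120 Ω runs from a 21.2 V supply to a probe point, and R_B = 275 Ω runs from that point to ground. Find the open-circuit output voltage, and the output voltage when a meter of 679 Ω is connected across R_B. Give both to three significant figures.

Open-circuit: V = 21.2 × 275/(120 + 275) = 14.8 V.
With the load, R_B becomes R_B‖R_L = 195.7 Ω, so V = 21.2 × 195.7/315.7 = 13.1 V.

Unloaded: 14.8 V; loaded: 13.1 V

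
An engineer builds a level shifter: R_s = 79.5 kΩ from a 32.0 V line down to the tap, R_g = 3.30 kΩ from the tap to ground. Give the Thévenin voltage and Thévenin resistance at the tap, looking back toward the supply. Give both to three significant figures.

V_th = 1.28 V, R_th = 3.17 kΩ

V_th is the open-circuit tap voltage: 32.0 × 3.30/(79.5 + 3.30) = 1.28 V.
With the supply zeroed, R_s and R_g appear in parallel from the tap: R_th = R_s‖R_g = (79.5 × 3.30)/82.80 = 3.17 kΩ.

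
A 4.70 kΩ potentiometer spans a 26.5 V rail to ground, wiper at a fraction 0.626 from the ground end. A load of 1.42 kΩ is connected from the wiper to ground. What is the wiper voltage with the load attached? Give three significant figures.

V ≈ 9.35 V

The wiper splits the pot into (1−α)R = 1.758 kΩ above and αR = 2.942 kΩ below.
Lower section ‖ load = 0.9578 kΩ.
V_wiper = 26.5 × 0.9578/(1.758 + 0.9578) = 9.35 V.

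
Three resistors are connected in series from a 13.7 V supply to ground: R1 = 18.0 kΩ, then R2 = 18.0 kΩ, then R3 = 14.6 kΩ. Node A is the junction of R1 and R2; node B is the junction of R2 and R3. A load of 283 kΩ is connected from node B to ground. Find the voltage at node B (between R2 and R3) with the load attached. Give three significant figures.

At node B, R3 is in parallel with the load: R3‖R_L = 13.88 kΩ.
Below node A the resistance is R2 + (R3‖R_L) = 31.88 kΩ, so V_A = 13.7 × 31.88/49.88 = 8.757 V.
Then V_B = V_A × (R3‖R_L)/(R2 + R3‖R_L) = 8.757 × 13.88/31.88 = 3.81 V.

V ≈ 3.81 V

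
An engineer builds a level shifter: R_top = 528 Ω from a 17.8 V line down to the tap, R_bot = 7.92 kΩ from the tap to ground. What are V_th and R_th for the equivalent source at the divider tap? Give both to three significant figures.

V_th = 16.7 V, R_th = 495 Ω

V_th is the open-circuit tap voltage: 17.8 × 7920/(528 + 7920) = 16.7 V.
With the supply zeroed, R_top and R_bot appear in parallel from the tap: R_th = R_top‖R_bot = (528 × 7920)/8448 = 495 Ω.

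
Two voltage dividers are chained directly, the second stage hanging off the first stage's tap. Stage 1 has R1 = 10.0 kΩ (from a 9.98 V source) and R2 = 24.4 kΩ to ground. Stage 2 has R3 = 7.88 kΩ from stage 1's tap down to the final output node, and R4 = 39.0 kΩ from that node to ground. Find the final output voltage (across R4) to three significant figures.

V_out ≈ 5.12 V

Stage 2 presents R3+R4 = 46.88 kΩ as a load on stage 1's tap.
Stage 1's lower leg becomes R2‖(R3+R4) = 16.05 kΩ, so V_mid = 9.98 × 16.05/26.05 = 6.149 V.
Stage 2 is itself unloaded: V_out = V_mid × R4/(R3+R4) = 6.149 × 39.0/46.88 = 5.12 V.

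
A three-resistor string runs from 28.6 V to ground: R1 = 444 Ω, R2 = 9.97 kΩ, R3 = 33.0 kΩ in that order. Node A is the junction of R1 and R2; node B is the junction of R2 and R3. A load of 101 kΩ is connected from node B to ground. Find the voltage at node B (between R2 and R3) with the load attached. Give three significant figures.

At node B, R3 is in parallel with the load: R3‖R_L = 24870 Ω.
Below node A the resistance is R2 + (R3‖R_L) = 34840 Ω, so V_A = 28.6 × 34840/35290 = 28.24 V.
Then V_B = V_A × (R3‖R_L)/(R2 + R3‖R_L) = 28.24 × 24870/34840 = 20.2 V.

V ≈ 20.2 V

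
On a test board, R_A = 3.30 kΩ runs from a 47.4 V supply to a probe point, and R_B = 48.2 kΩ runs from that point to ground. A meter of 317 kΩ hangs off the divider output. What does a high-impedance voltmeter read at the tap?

The load sits in parallel with R_B: R_B‖R_L = (48.2 × 317) / (48.2 + 317) = 41.84 kΩ.
V_out = 47.4 × 41.84 / (3.30 + 41.84) = 47.4 × 41.84/45.14 = 43.9 V.

V_out ≈ 43.9 V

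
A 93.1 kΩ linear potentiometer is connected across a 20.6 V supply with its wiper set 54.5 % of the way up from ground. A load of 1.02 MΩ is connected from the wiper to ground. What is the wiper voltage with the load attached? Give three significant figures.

V ≈ 11.0 V

The wiper splits the pot into (1−α)R = 42.36 kΩ above and αR = 50.74 kΩ below.
Lower section ‖ load = 48.34 kΩ.
V_wiper = 20.6 × 48.34/(42.36 + 48.34) = 11.0 V.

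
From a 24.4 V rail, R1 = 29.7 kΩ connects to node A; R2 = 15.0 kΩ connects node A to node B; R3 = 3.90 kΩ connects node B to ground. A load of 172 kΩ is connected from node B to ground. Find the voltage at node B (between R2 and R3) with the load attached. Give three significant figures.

At node B, R3 is in parallel with the load: R3‖R_L = 3.814 kΩ.
Below node A the resistance is R2 + (R3‖R_L) = 18.81 kΩ, so V_A = 24.4 × 18.81/48.51 = 9.462 V.
Then V_B = V_A × (R3‖R_L)/(R2 + R3‖R_L) = 9.462 × 3.814/18.81 = 1.92 V.

V ≈ 1.92 V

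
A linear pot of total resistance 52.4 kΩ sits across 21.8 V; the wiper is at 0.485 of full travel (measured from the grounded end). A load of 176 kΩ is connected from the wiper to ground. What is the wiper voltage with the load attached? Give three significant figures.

The wiper splits the pot into (1−α)R = 26.99 kΩ above and αR = 25.41 kΩ below.
Lower section ‖ load = 22.21 kΩ.
V_wiper = 21.8 × 22.21/(26.99 + 22.21) = 9.84 V.

V ≈ 9.84 V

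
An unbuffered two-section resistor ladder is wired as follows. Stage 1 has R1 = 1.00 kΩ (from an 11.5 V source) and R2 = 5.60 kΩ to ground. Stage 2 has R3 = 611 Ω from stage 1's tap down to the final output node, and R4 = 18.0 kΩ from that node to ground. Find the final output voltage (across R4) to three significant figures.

Stage 2 presents R3+R4 = 18610 Ω as a load on stage 1's tap.
Stage 1's lower leg becomes R2‖(R3+R4) = 4305 Ω, so V_mid = 11.5 × 4305/5305 = 9.332 V.
Stage 2 is itself unloaded: V_out = V_mid × R4/(R3+R4) = 9.332 × 18000/18610 = 9.03 V.

V_out ≈ 9.03 V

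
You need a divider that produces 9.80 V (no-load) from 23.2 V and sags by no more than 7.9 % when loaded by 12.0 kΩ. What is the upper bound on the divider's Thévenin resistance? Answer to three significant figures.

R_th ≤ 1.03 kΩ

Loading drop = R_th/(R_th + R_L) ≤ 0.0790, so R_th ≤ R_L · ε/(1−ε) = 12.0 kΩ × 0.0790/0.9210 = 1.03 kΩ.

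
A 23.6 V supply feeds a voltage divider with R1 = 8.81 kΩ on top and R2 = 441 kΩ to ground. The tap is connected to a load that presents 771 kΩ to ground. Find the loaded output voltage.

The load sits in parallel with R2: R2‖R_L = (441 × 771) / (441 + 771) = 280.5 kΩ.
V_out = 23.6 × 280.5 / (8.81 + 280.5) = 23.6 × 280.5/289.3 = 22.9 V.

V_out ≈ 22.9 V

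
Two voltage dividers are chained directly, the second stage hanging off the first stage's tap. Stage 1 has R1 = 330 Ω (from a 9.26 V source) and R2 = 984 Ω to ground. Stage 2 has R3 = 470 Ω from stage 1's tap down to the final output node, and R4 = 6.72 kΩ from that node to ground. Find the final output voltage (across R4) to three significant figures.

V_out ≈ 6.27 V

Stage 2 presents R3+R4 = 7190 Ω as a load on stage 1's tap.
Stage 1's lower leg becomes R2‖(R3+R4) = 865.5 Ω, so V_mid = 9.26 × 865.5/1196 = 6.704 V.
Stage 2 is itself unloaded: V_out = V_mid × R4/(R3+R4) = 6.704 × 6720/7190 = 6.27 V.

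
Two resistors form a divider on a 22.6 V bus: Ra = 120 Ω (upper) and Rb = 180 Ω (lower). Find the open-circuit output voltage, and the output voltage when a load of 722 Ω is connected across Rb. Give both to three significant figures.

Unloaded: 13.6 V; loaded: 12.3 V

Open-circuit: V = 22.6 × 180/(120 + 180) = 13.6 V.
With the load, Rb becomes Rb‖R_L = 144.1 Ω, so V = 22.6 × 144.1/264.1 = 12.3 V.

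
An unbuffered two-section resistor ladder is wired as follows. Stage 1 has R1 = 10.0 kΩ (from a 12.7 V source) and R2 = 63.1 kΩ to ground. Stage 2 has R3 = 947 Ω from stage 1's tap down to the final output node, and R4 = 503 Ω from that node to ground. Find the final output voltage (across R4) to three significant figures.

Stage 2 presents R3+R4 = 1450 Ω as a load on stage 1's tap.
Stage 1's lower leg becomes R2‖(R3+R4) = 1417 Ω, so V_mid = 12.7 × 1417/11420 = 1.577 V.
Stage 2 is itself unloaded: V_out = V_mid × R4/(R3+R4) = 1.577 × 503/1450 = 0.547 V.

V_out ≈ 0.547 V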